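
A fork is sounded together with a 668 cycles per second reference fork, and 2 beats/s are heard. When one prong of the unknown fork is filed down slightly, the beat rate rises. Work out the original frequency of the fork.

|f − 668| = 2, so the fork was at either 666 Hz or 670 Hz.
Filing a prong removes mass and raises the fork's frequency; the adjustment raises the fork's frequency.
The beat rate rose, so the adjustment moved the fork further from 668 Hz — it was already above the reference.

670 Hz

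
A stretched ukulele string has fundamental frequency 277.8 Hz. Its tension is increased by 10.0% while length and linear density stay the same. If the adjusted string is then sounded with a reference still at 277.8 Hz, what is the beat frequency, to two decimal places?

For a string, f ∝ √T, so the new frequency is 277.8·√1.100 = 291.3591 Hz.
f_beat = |291.3591 − 277.8| = 13.56 Hz.

13.56 Hz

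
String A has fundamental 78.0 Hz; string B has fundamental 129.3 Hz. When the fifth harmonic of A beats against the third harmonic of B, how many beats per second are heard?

Fifth harmonic of the first: 5·78.0 = 390.0 Hz.
Third harmonic of the second: 3·129.3 = 387.9 Hz.
f_beat = |390.0 − 387.9| = 2.1 Hz.

2.1 Hz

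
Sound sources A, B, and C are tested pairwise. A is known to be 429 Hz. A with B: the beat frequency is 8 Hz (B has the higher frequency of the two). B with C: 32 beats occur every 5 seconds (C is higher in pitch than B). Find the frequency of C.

443.4 Hz

B is above A, so f_B = 429 + 8 = 437 Hz.
B–C: Beat frequency = 32/5 = 6.4 Hz.
C is above B, so f_C = 437 + 6.4 = 443.4 Hz.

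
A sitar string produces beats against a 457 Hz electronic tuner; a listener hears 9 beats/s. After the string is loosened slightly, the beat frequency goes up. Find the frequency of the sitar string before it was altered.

|f − 457| = 9, so the sitar string was at either 448 Hz or 466 Hz.
Reducing tension lowers a string's frequency; the adjustment lowers the sitar string's frequency.
The beat rate rose, so the adjustment moved the sitar string further from 457 Hz — it was already below the reference.

448 Hz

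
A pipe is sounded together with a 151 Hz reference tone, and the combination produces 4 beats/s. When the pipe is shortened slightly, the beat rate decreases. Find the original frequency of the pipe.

147 Hz

|f − 151| = 4, so the pipe was at either 147 Hz or 155 Hz.
A shorter pipe has a higher fundamental; the adjustment raises the pipe's frequency.
The beat rate fell, so the adjustment moved the pipe toward 151 Hz — it must have started below the reference.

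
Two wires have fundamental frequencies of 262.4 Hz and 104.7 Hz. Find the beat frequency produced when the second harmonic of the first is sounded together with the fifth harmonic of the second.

1.3 Hz

Second harmonic of the first: 2·262.4 = 524.8 Hz.
Fifth harmonic of the second: 5·104.7 = 523.5 Hz.
f_beat = |524.8 − 523.5| = 1.3 Hz.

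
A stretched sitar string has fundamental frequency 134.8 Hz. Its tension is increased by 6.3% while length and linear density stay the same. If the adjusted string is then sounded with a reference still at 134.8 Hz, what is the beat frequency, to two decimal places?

4.18 Hz

For a string, f ∝ √T, so the new frequency is 134.8·√1.063 = 138.9813 Hz.
f_beat = |138.9813 − 134.8| = 4.18 Hz.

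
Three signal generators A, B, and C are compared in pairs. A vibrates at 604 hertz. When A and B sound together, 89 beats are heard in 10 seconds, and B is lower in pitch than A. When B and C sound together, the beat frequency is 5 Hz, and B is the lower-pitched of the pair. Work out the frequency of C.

A–B: Beat frequency = 89/10 = 8.9 Hz.
B is below A, so f_B = 604 − 8.9 = 595.1 Hz.
C is above B, so f_C = 595.1 + 5 = 600.1 Hz.

600.1 Hz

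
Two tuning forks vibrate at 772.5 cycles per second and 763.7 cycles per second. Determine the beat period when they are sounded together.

f_beat = |772.5 − 763.7| = 8.8 Hz.
Beat period T = 1 / f_beat = 1 / 8.8 s.

0.114 s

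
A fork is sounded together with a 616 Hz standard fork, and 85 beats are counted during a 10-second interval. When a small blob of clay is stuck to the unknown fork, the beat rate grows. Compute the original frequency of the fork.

607.5 Hz

Beat frequency = 85/10 = 8.5 Hz.
|f − 616| = 8.5, so the fork was at either 607.5 Hz or 624.5 Hz.
Adding mass to a fork lowers its frequency; the adjustment lowers the fork's frequency.
The beat rate rose, so the adjustment moved the fork further from 616 Hz — it was already below the reference.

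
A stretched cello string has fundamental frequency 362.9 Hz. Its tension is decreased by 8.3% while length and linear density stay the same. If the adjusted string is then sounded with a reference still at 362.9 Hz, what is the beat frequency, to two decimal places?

15.39 Hz

For a string, f ∝ √T, so the new frequency is 362.9·√0.917 = 347.5135 Hz.
f_beat = |347.5135 − 362.9| = 15.39 Hz.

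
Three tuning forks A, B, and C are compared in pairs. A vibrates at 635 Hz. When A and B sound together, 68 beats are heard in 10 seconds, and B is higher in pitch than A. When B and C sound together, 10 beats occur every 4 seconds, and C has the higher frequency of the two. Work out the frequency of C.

A–B: Beat frequency = 68/10 = 6.8 Hz.
B is above A, so f_B = 635 + 6.8 = 641.8 Hz.
B–C: Beat frequency = 10/4 = 2.5 Hz.
C is above B, so f_C = 641.8 + 2.5 = 644.3 Hz.

644.3 Hz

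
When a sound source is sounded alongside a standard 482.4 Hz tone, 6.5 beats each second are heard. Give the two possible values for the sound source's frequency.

475.9 Hz or 488.9 Hz

|f − 482.4| = 6.5, so f = 482.4 ± 6.5.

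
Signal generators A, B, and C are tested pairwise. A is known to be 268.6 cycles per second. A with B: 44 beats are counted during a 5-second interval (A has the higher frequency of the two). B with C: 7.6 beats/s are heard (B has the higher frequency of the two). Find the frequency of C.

A–B: Beat frequency = 44/5 = 8.8 Hz.
B is below A, so f_B = 268.6 − 8.8 = 259.8 Hz.
C is below B, so f_C = 259.8 − 7.6 = 252.2 Hz.

252.2 Hz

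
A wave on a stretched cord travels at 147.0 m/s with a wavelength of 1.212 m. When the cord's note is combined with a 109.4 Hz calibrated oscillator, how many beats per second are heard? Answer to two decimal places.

11.89 Hz

Source frequency f = v/λ = 147.0/1.212 = 121.2871 Hz.
f_beat = |121.2871 − 109.4| = 11.89 Hz.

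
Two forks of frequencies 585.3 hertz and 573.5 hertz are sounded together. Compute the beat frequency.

11.8 Hz

Beats arise from superposition of two nearby frequencies; the beat rate is |f₁ − f₂|.
|585.3 − 573.5| = 11.8 Hz.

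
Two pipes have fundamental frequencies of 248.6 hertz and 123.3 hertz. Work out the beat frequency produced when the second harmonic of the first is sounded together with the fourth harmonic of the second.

4.0 Hz

Second harmonic of the first: 2·248.6 = 497.2 Hz.
Fourth harmonic of the second: 4·123.3 = 493.2 Hz.
f_beat = |497.2 − 493.2| = 4.0 Hz.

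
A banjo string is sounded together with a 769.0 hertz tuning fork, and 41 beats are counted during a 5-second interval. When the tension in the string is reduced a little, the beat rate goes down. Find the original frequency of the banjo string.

Beat frequency = 41/5 = 8.2 Hz.
|f − 769.0| = 8.2, so the banjo string was at either 760.8 Hz or 777.2 Hz.
Lower tension means lower frequency; the adjustment lowers the banjo string's frequency.
The beat rate fell, so the adjustment moved the banjo string toward 769.0 Hz — it must have started above the reference.

777.2 Hz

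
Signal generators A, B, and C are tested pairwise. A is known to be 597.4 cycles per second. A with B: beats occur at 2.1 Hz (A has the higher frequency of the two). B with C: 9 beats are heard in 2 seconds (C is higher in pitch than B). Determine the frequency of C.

B is below A, so f_B = 597.4 − 2.1 = 595.3 Hz.
B–C: Beat frequency = 9/2 = 4.5 Hz.
C is above B, so f_C = 595.3 + 4.5 = 599.8 Hz.

599.8 Hz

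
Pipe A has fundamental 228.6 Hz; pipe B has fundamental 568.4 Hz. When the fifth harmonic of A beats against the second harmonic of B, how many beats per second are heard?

Fifth harmonic of the first: 5·228.6 = 1143.0 Hz.
Second harmonic of the second: 2·568.4 = 1136.8 Hz.
f_beat = |1143.0 − 1136.8| = 6.2 Hz.

6.2 Hz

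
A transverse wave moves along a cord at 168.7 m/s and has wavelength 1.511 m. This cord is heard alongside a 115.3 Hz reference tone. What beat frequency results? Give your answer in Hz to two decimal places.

Source frequency f = v/λ = 168.7/1.511 = 111.6479 Hz.
f_beat = |111.6479 − 115.3| = 3.65 Hz.

3.65 Hz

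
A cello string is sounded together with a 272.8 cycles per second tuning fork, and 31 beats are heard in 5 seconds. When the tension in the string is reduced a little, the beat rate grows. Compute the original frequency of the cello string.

Beat frequency = 31/5 = 6.2 Hz.
|f − 272.8| = 6.2, so the cello string was at either 266.6 Hz or 279 Hz.
Lower tension means lower frequency; the adjustment lowers the cello string's frequency.
The beat rate rose, so the adjustment moved the cello string further from 272.8 Hz — it was already below the reference.

266.6 Hz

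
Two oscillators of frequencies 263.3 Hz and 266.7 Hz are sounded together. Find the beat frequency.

Beats arise from superposition of two nearby frequencies; the beat rate is |f₁ − f₂|.
|263.3 − 266.7| = 3.4 Hz.

3.4 Hz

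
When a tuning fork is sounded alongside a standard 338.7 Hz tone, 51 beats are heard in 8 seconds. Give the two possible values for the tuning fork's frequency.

332.325 Hz or 345.075 Hz

Beat frequency = 51/8 = 6.375 Hz.
|f − 338.7| = 6.375, so f = 338.7 ± 6.375.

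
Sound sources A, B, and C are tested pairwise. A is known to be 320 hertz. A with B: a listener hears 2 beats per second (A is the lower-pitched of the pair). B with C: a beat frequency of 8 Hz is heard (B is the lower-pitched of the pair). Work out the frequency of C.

B is above A, so f_B = 320 + 2 = 322 Hz.
C is above B, so f_C = 322 + 8 = 330 Hz.

330 Hz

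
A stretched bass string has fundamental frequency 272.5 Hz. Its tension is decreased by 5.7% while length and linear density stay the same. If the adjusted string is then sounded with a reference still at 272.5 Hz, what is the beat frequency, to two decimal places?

7.88 Hz

For a string, f ∝ √T, so the new frequency is 272.5·√0.943 = 264.6198 Hz.
f_beat = |264.6198 − 272.5| = 7.88 Hz.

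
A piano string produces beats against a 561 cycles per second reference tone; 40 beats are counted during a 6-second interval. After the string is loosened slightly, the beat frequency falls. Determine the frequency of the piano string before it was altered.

567.6667 Hz

Beat frequency = 40/6 = 6.6667 Hz.
|f − 561| = 6.6667, so the piano string was at either 554.3333 Hz or 567.6667 Hz.
Reducing tension lowers a string's frequency; the adjustment lowers the piano string's frequency.
The beat rate fell, so the adjustment moved the piano string toward 561 Hz — it must have started above the reference.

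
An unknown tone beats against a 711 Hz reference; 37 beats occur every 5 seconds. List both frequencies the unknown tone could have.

Beat frequency = 37/5 = 7.4 Hz.
|f − 711| = 7.4, so f = 711 ± 7.4.

703.6 Hz or 718.4 Hz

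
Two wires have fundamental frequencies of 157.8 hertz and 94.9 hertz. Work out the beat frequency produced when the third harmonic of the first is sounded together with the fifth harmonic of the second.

Third harmonic of the first: 3·157.8 = 473.4 Hz.
Fifth harmonic of the second: 5·94.9 = 474.5 Hz.
f_beat = |473.4 − 474.5| = 1.1 Hz.

1.1 Hz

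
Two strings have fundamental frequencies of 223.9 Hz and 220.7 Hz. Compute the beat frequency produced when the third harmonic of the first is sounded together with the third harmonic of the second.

9.6 Hz

Third harmonic of the first: 3·223.9 = 671.7 Hz.
Third harmonic of the second: 3·220.7 = 662.1 Hz.
f_beat = |671.7 − 662.1| = 9.6 Hz.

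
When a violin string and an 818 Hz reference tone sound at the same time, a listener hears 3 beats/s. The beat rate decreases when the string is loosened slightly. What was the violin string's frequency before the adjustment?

821 Hz

|f − 818| = 3, so the violin string was at either 815 Hz or 821 Hz.
Reducing tension lowers a string's frequency; the adjustment lowers the violin string's frequency.
The beat rate fell, so the adjustment moved the violin string toward 818 Hz — it must have started above the reference.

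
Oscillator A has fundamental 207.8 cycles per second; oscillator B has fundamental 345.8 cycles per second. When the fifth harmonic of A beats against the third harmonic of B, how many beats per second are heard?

1.6 Hz

Fifth harmonic of the first: 5·207.8 = 1039.0 Hz.
Third harmonic of the second: 3·345.8 = 1037.4 Hz.
f_beat = |1039.0 − 1037.4| = 1.6 Hz.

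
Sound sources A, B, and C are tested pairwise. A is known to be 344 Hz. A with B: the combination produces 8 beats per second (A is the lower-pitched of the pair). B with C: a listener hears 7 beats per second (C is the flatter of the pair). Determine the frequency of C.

345 Hz

B is above A, so f_B = 344 + 8 = 352 Hz.
C is below B, so f_C = 352 − 7 = 345 Hz.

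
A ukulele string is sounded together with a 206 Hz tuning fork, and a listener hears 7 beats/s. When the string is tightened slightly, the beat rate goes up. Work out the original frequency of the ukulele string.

|f − 206| = 7, so the ukulele string was at either 199 Hz or 213 Hz.
Increasing tension raises a string's frequency; the adjustment raises the ukulele string's frequency.
The beat rate rose, so the adjustment moved the ukulele string further from 206 Hz — it was already above the reference.

213 Hz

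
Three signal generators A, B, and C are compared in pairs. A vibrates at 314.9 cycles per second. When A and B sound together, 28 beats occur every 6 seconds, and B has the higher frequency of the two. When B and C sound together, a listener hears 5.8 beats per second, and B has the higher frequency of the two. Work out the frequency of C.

313.7667 Hz

A–B: Beat frequency = 28/6 = 4.6667 Hz.
B is above A, so f_B = 314.9 + 4.6667 = 319.5667 Hz.
C is below B, so f_C = 319.5667 − 5.8 = 313.7667 Hz.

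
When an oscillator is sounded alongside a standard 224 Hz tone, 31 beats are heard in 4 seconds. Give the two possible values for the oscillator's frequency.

216.25 Hz or 231.75 Hz

Beat frequency = 31/4 = 7.75 Hz.
|f − 224| = 7.75, so f = 224 ± 7.75.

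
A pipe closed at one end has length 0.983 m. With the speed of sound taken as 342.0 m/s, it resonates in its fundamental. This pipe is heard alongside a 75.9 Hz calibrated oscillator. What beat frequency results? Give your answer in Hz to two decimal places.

Closed pipe (odd harmonics): f_n = n·v/(4L) = 1·342.0/(4·0.983) = 86.9786 Hz.
f_beat = |86.9786 − 75.9| = 11.08 Hz.

11.08 Hz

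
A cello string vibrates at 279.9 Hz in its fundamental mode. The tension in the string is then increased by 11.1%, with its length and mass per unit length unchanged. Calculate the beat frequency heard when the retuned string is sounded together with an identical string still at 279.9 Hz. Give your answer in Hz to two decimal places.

For a string, f ∝ √T, so the new frequency is 279.9·√1.111 = 295.0258 Hz.
f_beat = |295.0258 − 279.9| = 15.13 Hz.

15.13 Hz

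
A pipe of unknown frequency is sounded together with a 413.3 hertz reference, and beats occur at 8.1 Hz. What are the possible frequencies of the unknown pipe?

|f − 413.3| = 8.1, so f = 413.3 ± 8.1.

405.2 Hz or 421.4 Hz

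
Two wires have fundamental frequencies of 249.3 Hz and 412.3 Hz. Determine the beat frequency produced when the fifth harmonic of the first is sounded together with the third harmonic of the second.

9.6 Hz

Fifth harmonic of the first: 5·249.3 = 1246.5 Hz.
Third harmonic of the second: 3·412.3 = 1236.9 Hz.
f_beat = |1246.5 − 1236.9| = 9.6 Hz.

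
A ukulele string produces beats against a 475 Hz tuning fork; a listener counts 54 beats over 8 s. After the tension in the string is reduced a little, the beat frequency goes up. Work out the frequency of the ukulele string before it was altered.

Beat frequency = 54/8 = 6.75 Hz.
|f − 475| = 6.75, so the ukulele string was at either 468.25 Hz or 481.75 Hz.
Lower tension means lower frequency; the adjustment lowers the ukulele string's frequency.
The beat rate rose, so the adjustment moved the ukulele string further from 475 Hz — it was already below the reference.

468.25 Hz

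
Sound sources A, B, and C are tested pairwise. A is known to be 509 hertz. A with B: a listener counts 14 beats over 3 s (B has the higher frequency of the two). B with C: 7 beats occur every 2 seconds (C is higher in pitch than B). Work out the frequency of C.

A–B: Beat frequency = 14/3 = 4.6667 Hz.
B is above A, so f_B = 509 + 4.6667 = 513.6667 Hz.
B–C: Beat frequency = 7/2 = 3.5 Hz.
C is above B, so f_C = 513.6667 + 3.5 = 517.1667 Hz.

517.1667 Hz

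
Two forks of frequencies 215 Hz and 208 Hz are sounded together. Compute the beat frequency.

7 Hz

Beats arise from superposition of two nearby frequencies; the beat rate is |f₁ − f₂|.
|215 − 208| = 7 Hz.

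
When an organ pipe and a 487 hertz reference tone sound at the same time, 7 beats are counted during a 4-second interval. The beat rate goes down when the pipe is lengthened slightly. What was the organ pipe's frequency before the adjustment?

Beat frequency = 7/4 = 1.75 Hz.
|f − 487| = 1.75, so the organ pipe was at either 485.25 Hz or 488.75 Hz.
A longer pipe has a lower fundamental; the adjustment lowers the organ pipe's frequency.
The beat rate fell, so the adjustment moved the organ pipe toward 487 Hz — it must have started above the reference.

488.75 Hz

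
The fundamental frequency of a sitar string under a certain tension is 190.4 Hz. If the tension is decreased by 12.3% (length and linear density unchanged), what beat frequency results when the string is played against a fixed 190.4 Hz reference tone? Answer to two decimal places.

12.09 Hz

For a string, f ∝ √T, so the new frequency is 190.4·√0.877 = 178.3063 Hz.
f_beat = |178.3063 − 190.4| = 12.09 Hz.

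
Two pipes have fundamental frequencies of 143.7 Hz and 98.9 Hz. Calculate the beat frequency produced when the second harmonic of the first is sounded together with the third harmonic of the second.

9.3 Hz

Second harmonic of the first: 2·143.7 = 287.4 Hz.
Third harmonic of the second: 3·98.9 = 296.7 Hz.
f_beat = |287.4 − 296.7| = 9.3 Hz.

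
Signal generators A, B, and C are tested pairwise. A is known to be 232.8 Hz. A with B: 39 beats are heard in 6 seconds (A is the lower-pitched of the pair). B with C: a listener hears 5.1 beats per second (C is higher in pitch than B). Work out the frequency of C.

244.4 Hz

A–B: Beat frequency = 39/6 = 6.5 Hz.
B is above A, so f_B = 232.8 + 6.5 = 239.3 Hz.
C is above B, so f_C = 239.3 + 5.1 = 244.4 Hz.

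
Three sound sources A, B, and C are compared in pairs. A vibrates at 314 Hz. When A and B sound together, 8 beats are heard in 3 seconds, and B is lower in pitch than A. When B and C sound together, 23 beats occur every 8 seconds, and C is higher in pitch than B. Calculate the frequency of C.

314.2083 Hz

A–B: Beat frequency = 8/3 = 2.6667 Hz.
B is below A, so f_B = 314 − 2.6667 = 311.3333 Hz.
B–C: Beat frequency = 23/8 = 2.875 Hz.
C is above B, so f_C = 311.3333 + 2.875 = 314.2083 Hz.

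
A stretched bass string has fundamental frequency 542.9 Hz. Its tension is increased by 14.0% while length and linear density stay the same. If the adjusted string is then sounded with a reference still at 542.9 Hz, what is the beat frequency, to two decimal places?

For a string, f ∝ √T, so the new frequency is 542.9·√1.140 = 579.6586 Hz.
f_beat = |579.6586 − 542.9| = 36.76 Hz.

36.76 Hz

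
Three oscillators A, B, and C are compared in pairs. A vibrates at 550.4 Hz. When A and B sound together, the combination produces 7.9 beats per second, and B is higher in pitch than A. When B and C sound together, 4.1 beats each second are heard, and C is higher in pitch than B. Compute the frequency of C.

B is above A, so f_B = 550.4 + 7.9 = 558.3 Hz.
C is above B, so f_C = 558.3 + 4.1 = 562.4 Hz.

562.4 Hz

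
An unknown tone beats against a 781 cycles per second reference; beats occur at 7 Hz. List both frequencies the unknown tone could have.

774 Hz or 788 Hz

|f − 781| = 7, so f = 781 ± 7.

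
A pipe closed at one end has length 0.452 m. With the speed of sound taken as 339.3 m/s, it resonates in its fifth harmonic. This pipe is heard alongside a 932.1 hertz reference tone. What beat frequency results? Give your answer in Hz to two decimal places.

6.23 Hz

Closed pipe (odd harmonics): f_n = n·v/(4L) = 5·339.3/(4·0.452) = 938.3296 Hz.
f_beat = |938.3296 − 932.1| = 6.23 Hz.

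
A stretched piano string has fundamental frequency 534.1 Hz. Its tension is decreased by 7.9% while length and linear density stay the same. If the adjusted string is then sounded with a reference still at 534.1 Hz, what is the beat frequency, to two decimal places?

For a string, f ∝ √T, so the new frequency is 534.1·√0.921 = 512.5691 Hz.
f_beat = |512.5691 − 534.1| = 21.53 Hz.

21.53 Hz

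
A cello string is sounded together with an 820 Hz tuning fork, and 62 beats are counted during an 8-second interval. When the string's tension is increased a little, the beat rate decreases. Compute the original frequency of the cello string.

Beat frequency = 62/8 = 7.75 Hz.
|f − 820| = 7.75, so the cello string was at either 812.25 Hz or 827.75 Hz.
Higher tension means higher frequency; the adjustment raises the cello string's frequency.
The beat rate fell, so the adjustment moved the cello string toward 820 Hz — it must have started below the reference.

812.25 Hz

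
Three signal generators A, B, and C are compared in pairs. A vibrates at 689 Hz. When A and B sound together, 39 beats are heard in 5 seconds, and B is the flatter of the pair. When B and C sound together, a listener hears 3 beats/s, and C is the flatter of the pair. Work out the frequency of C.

678.2 Hz

A–B: Beat frequency = 39/5 = 7.8 Hz.
B is below A, so f_B = 689 − 7.8 = 681.2 Hz.
C is below B, so f_C = 681.2 − 3 = 678.2 Hz.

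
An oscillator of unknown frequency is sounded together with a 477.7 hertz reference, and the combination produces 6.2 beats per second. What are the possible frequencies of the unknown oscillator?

471.5 Hz or 483.9 Hz

|f − 477.7| = 6.2, so f = 477.7 ± 6.2.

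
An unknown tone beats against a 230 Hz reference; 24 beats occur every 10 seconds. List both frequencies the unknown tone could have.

Beat frequency = 24/10 = 2.4 Hz.
|f − 230| = 2.4, so f = 230 ± 2.4.

227.6 Hz or 232.4 Hz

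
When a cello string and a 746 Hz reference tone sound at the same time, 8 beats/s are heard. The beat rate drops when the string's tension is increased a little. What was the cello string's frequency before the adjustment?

|f − 746| = 8, so the cello string was at either 738 Hz or 754 Hz.
Higher tension means higher frequency; the adjustment raises the cello string's frequency.
The beat rate fell, so the adjustment moved the cello string toward 746 Hz — it must have started below the reference.

738 Hz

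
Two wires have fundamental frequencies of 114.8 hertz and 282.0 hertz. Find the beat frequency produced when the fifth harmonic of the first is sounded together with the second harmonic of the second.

10.0 Hz

Fifth harmonic of the first: 5·114.8 = 574.0 Hz.
Second harmonic of the second: 2·282.0 = 564.0 Hz.
f_beat = |574.0 − 564.0| = 10.0 Hz.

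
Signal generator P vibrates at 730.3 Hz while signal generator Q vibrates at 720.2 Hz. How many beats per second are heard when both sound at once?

10.1 Hz

Beats arise from superposition of two nearby frequencies; the beat rate is |f₁ − f₂|.
|730.3 − 720.2| = 10.1 Hz.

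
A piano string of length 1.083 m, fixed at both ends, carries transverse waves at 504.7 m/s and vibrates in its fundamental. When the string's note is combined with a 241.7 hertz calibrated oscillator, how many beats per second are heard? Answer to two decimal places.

For a string fixed at both ends, f_n = n·v/(2L) = 1·504.7/(2·1.083) = 233.0102 Hz.
f_beat = |233.0102 − 241.7| = 8.69 Hz.

8.69 Hz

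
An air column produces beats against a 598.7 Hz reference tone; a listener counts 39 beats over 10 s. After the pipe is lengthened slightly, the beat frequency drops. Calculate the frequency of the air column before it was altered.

Beat frequency = 39/10 = 3.9 Hz.
|f − 598.7| = 3.9, so the air column was at either 594.8 Hz or 602.6 Hz.
A longer pipe has a lower fundamental; the adjustment lowers the air column's frequency.
The beat rate fell, so the adjustment moved the air column toward 598.7 Hz — it must have started above the reference.

602.6 Hz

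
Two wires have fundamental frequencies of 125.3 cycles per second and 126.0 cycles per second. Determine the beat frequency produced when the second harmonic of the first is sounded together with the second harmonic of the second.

1.4 Hz

Second harmonic of the first: 2·125.3 = 250.6 Hz.
Second harmonic of the second: 2·126.0 = 252.0 Hz.
f_beat = |250.6 − 252.0| = 1.4 Hz.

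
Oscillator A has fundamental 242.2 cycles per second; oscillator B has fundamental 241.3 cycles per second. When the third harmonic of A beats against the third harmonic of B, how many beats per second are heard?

2.7 Hz

Third harmonic of the first: 3·242.2 = 726.6 Hz.
Third harmonic of the second: 3·241.3 = 723.9 Hz.
f_beat = |726.6 − 723.9| = 2.7 Hz.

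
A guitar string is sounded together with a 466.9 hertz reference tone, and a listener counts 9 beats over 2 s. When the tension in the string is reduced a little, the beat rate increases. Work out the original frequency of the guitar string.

Beat frequency = 9/2 = 4.5 Hz.
|f − 466.9| = 4.5, so the guitar string was at either 462.4 Hz or 471.4 Hz.
Lower tension means lower frequency; the adjustment lowers the guitar string's frequency.
The beat rate rose, so the adjustment moved the guitar string further from 466.9 Hz — it was already below the reference.

462.4 Hz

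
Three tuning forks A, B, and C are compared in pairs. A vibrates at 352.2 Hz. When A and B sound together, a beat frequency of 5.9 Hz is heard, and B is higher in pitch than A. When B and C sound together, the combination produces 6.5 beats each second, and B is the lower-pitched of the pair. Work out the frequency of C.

B is above A, so f_B = 352.2 + 5.9 = 358.1 Hz.
C is above B, so f_C = 358.1 + 6.5 = 364.6 Hz.

364.6 Hz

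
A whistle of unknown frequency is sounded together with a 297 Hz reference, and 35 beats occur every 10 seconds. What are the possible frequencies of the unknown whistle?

Beat frequency = 35/10 = 3.5 Hz.
|f − 297| = 3.5, so f = 297 ± 3.5.

293.5 Hz or 300.5 Hz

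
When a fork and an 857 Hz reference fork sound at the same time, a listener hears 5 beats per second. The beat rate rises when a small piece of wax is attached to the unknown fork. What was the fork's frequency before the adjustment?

852 Hz

|f − 857| = 5, so the fork was at either 852 Hz or 862 Hz.
Loading a fork with wax lowers its frequency; the adjustment lowers the fork's frequency.
The beat rate rose, so the adjustment moved the fork further from 857 Hz — it was already below the reference.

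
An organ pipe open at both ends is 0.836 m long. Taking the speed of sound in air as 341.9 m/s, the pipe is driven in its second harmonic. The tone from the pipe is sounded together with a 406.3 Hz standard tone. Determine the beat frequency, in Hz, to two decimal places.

2.67 Hz

Open pipe: f_n = n·v/(2L) = 2·341.9/(2·0.836) = 408.9713 Hz.
f_beat = |408.9713 − 406.3| = 2.67 Hz.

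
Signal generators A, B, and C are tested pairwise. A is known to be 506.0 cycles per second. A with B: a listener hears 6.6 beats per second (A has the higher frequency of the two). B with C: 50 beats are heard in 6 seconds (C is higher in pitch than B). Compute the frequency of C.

B is below A, so f_B = 506.0 − 6.6 = 499.4 Hz.
B–C: Beat frequency = 50/6 = 8.3333 Hz.
C is above B, so f_C = 499.4 + 8.3333 = 507.7333 Hz.

507.7333 Hz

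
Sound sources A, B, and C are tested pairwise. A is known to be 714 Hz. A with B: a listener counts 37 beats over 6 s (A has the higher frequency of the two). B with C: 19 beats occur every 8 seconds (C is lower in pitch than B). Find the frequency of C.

A–B: Beat frequency = 37/6 = 6.1667 Hz.
B is below A, so f_B = 714 − 6.1667 = 707.8333 Hz.
B–C: Beat frequency = 19/8 = 2.375 Hz.
C is below B, so f_C = 707.8333 − 2.375 = 705.4583 Hz.

705.4583 Hz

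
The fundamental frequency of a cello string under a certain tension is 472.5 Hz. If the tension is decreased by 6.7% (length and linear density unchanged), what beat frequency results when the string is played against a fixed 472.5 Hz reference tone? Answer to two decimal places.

For a string, f ∝ √T, so the new frequency is 472.5·√0.933 = 456.3968 Hz.
f_beat = |456.3968 − 472.5| = 16.10 Hz.

16.10 Hz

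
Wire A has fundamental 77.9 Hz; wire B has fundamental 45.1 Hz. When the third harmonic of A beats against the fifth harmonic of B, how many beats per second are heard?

Third harmonic of the first: 3·77.9 = 233.7 Hz.
Fifth harmonic of the second: 5·45.1 = 225.5 Hz.
f_beat = |233.7 − 225.5| = 8.2 Hz.

8.2 Hz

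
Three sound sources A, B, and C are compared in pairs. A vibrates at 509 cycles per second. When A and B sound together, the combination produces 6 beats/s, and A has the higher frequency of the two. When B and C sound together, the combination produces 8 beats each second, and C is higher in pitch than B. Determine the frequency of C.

511 Hz

B is below A, so f_B = 509 − 6 = 503 Hz.
C is above B, so f_C = 503 + 8 = 511 Hz.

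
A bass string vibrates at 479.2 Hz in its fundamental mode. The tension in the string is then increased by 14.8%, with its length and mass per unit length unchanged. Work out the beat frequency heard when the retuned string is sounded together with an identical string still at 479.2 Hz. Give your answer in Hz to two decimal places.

For a string, f ∝ √T, so the new frequency is 479.2·√1.148 = 513.4377 Hz.
f_beat = |513.4377 − 479.2| = 34.24 Hz.

34.24 Hz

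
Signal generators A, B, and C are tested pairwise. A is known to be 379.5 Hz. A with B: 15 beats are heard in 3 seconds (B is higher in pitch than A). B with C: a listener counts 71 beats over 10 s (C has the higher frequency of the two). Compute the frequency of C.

A–B: Beat frequency = 15/3 = 5 Hz.
B is above A, so f_B = 379.5 + 5 = 384.5 Hz.
B–C: Beat frequency = 71/10 = 7.1 Hz.
C is above B, so f_C = 384.5 + 7.1 = 391.6 Hz.

391.6 Hz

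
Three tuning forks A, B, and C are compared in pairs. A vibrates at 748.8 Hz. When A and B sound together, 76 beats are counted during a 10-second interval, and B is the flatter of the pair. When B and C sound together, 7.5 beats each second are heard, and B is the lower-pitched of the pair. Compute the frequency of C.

748.7 Hz

A–B: Beat frequency = 76/10 = 7.6 Hz.
B is below A, so f_B = 748.8 − 7.6 = 741.2 Hz.
C is above B, so f_C = 741.2 + 7.5 = 748.7 Hz.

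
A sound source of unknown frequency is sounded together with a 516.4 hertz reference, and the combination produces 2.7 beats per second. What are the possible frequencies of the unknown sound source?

513.7 Hz or 519.1 Hz

|f − 516.4| = 2.7, so f = 516.4 ± 2.7.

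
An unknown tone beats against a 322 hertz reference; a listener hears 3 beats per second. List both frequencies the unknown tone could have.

319 Hz or 325 Hz

|f − 322| = 3, so f = 322 ± 3.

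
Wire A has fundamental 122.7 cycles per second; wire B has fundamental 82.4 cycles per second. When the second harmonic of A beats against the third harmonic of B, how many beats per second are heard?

1.8 Hz

Second harmonic of the first: 2·122.7 = 245.4 Hz.
Third harmonic of the second: 3·82.4 = 247.2 Hz.
f_beat = |245.4 − 247.2| = 1.8 Hz.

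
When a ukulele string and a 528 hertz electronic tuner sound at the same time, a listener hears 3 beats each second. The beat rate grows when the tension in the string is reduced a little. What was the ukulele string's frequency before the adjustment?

|f − 528| = 3, so the ukulele string was at either 525 Hz or 531 Hz.
Lower tension means lower frequency; the adjustment lowers the ukulele string's frequency.
The beat rate rose, so the adjustment moved the ukulele string further from 528 Hz — it was already below the reference.

525 Hz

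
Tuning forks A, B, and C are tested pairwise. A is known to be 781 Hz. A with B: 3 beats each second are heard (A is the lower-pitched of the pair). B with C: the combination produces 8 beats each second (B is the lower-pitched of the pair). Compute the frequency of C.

792 Hz

B is above A, so f_B = 781 + 3 = 784 Hz.
C is above B, so f_C = 784 + 8 = 792 Hz.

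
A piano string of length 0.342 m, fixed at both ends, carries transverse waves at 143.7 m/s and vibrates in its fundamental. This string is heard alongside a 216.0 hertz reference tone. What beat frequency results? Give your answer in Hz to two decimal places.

For a string fixed at both ends, f_n = n·v/(2L) = 1·143.7/(2·0.342) = 210.0877 Hz.
f_beat = |210.0877 − 216.0| = 5.91 Hz.

5.91 Hz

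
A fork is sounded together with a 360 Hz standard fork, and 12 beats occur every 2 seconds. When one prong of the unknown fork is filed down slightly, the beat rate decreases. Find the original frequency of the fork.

Beat frequency = 12/2 = 6 Hz.
|f − 360| = 6, so the fork was at either 354 Hz or 366 Hz.
Filing a prong removes mass and raises the fork's frequency; the adjustment raises the fork's frequency.
The beat rate fell, so the adjustment moved the fork toward 360 Hz — it must have started below the reference.

354 Hz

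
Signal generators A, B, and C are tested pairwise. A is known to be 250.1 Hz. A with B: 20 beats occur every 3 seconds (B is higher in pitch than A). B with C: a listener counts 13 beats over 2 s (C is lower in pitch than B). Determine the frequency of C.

A–B: Beat frequency = 20/3 = 6.6667 Hz.
B is above A, so f_B = 250.1 + 6.6667 = 256.7667 Hz.
B–C: Beat frequency = 13/2 = 6.5 Hz.
C is below B, so f_C = 256.7667 − 6.5 = 250.2667 Hz.

250.2667 Hz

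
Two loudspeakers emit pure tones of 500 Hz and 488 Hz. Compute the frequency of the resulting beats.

The beat frequency equals the magnitude of the frequency difference.
|500 − 488| = 12 Hz.

12 Hz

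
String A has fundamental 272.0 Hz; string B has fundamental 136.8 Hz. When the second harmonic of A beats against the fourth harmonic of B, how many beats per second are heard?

3.2 Hz

Second harmonic of the first: 2·272.0 = 544.0 Hz.
Fourth harmonic of the second: 4·136.8 = 547.2 Hz.
f_beat = |544.0 − 547.2| = 3.2 Hz.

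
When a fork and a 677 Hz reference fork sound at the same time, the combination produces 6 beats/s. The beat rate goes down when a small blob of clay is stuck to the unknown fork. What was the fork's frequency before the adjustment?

|f − 677| = 6, so the fork was at either 671 Hz or 683 Hz.
Adding mass to a fork lowers its frequency; the adjustment lowers the fork's frequency.
The beat rate fell, so the adjustment moved the fork toward 677 Hz — it must have started above the reference.

683 Hz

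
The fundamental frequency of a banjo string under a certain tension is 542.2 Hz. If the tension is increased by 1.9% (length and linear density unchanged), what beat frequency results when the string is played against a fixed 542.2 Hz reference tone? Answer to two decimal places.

5.13 Hz

For a string, f ∝ √T, so the new frequency is 542.2·√1.019 = 547.3267 Hz.
f_beat = |547.3267 − 542.2| = 5.13 Hz.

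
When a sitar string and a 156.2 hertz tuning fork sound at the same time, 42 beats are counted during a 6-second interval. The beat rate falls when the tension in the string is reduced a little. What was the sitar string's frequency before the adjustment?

Beat frequency = 42/6 = 7 Hz.
|f − 156.2| = 7, so the sitar string was at either 149.2 Hz or 163.2 Hz.
Lower tension means lower frequency; the adjustment lowers the sitar string's frequency.
The beat rate fell, so the adjustment moved the sitar string toward 156.2 Hz — it must have started above the reference.

163.2 Hz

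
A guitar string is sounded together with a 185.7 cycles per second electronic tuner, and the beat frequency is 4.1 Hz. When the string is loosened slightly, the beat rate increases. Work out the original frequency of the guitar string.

|f − 185.7| = 4.1, so the guitar string was at either 181.6 Hz or 189.8 Hz.
Reducing tension lowers a string's frequency; the adjustment lowers the guitar string's frequency.
The beat rate rose, so the adjustment moved the guitar string further from 185.7 Hz — it was already below the reference.

181.6 Hz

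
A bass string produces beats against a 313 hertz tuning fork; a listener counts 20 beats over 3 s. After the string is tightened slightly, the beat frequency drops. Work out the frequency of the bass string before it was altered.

306.3333 Hz

Beat frequency = 20/3 = 6.6667 Hz.
|f − 313| = 6.6667, so the bass string was at either 306.3333 Hz or 319.6667 Hz.
Increasing tension raises a string's frequency; the adjustment raises the bass string's frequency.
The beat rate fell, so the adjustment moved the bass string toward 313 Hz — it must have started below the reference.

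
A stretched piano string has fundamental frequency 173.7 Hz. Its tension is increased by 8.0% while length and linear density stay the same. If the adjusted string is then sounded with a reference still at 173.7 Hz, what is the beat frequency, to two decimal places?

6.81 Hz

For a string, f ∝ √T, so the new frequency is 173.7·√1.080 = 180.5143 Hz.
f_beat = |180.5143 − 173.7| = 6.81 Hz.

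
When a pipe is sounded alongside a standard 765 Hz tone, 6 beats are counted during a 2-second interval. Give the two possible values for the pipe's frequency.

762 Hz or 768 Hz

Beat frequency = 6/2 = 3 Hz.
|f − 765| = 3, so f = 765 ± 3.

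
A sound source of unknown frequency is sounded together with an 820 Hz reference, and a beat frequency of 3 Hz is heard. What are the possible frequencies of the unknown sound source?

|f − 820| = 3, so f = 820 ± 3.

817 Hz or 823 Hz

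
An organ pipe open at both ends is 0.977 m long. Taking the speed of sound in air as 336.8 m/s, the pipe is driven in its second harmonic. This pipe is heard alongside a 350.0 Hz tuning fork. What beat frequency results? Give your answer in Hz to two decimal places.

5.27 Hz

Open pipe: f_n = n·v/(2L) = 2·336.8/(2·0.977) = 344.7288 Hz.
f_beat = |344.7288 − 350.0| = 5.27 Hz.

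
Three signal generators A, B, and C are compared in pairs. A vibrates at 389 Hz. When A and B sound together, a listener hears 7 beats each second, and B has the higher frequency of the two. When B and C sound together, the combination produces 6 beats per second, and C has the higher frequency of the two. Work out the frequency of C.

B is above A, so f_B = 389 + 7 = 396 Hz.
C is above B, so f_C = 396 + 6 = 402 Hz.

402 Hz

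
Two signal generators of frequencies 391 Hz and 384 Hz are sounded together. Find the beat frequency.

7 Hz

f_beat = |f₁ − f₂|.
|391 − 384| = 7 Hz.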